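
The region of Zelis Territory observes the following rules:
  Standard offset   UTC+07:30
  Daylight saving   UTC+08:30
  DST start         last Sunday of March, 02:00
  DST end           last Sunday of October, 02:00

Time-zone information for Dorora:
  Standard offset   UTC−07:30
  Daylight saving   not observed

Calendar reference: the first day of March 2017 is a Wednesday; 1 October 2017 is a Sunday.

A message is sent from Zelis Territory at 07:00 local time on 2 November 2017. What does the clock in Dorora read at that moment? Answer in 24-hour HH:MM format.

1 March 2017 is a Wednesday, so Sundays fall on 5, 12, 19, 26; the last is March 26.
1 October 2017 is a Sunday, so Sundays fall on 1, 8, 15, 22, 29; the last is October 29.
2 November 2017 does not fall between 26 March and 29 October, so daylight saving is not in effect and Zelis Territory is at UTC+07:30.
07:00 Zelis Territory − 7h30m = 23:30 UTC (rolling into the previous day, 1 November 2017).
Dorora has no daylight saving, so its offset is UTC−07:30 year-round.
23:30 UTC − 7h30m = 16:00 Dorora.

16:00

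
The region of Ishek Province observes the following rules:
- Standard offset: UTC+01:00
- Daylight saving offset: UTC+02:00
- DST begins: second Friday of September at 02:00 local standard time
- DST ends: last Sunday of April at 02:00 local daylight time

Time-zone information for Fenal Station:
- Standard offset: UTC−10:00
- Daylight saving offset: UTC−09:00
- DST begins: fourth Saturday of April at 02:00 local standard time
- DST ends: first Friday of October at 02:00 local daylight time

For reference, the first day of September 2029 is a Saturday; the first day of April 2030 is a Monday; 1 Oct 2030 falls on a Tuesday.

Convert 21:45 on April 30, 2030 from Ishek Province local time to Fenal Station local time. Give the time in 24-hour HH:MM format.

11:45

1 September 2029 is a Saturday, so the first Friday is September 7 and the second is September 14.
1 April 2030 is a Monday, so Sundays fall on 7, 14, 21, 28; the last is April 28.
April 30, 2030 does not fall between 14 September 2029 and 28 April 2030, so daylight saving is not in effect and Ishek Province is at UTC+01:00.
21:45 Ishek Province − 1h = 20:45 UTC.
1 April 2030 is a Monday, so the first Saturday is April 6 and the fourth is April 27.
1 October 2030 is a Tuesday, so the first Friday is October 4.
At the standard offset (UTC−10:00), 20:45 UTC − 10h = 10:45 Fenal Station standard time.
The standard-time date in Fenal Station, April 30, 2030, lies within the daylight-saving period (27 April – 4 October), so Fenal Station is on daylight time, UTC−09:00.
20:45 UTC − 9h = 11:45 Fenal Station.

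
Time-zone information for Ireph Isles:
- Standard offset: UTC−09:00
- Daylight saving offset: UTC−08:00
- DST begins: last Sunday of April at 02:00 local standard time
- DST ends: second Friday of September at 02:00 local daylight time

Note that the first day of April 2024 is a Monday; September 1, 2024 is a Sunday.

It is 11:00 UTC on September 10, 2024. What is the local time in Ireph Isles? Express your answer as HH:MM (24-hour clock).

03:00

1 April 2024 is a Monday, so Sundays fall on 7, 14, 21, 28; the last is April 28.
1 September 2024 is a Sunday, so the first Friday is September 6 and the second is September 13.
At the standard offset (UTC−09:00), 11:00 UTC − 9h = 02:00 Ireph Isles standard time.
The standard-time date in Ireph Isles, September 10, 2024, falls between 28 April and 13 September, so daylight saving is in effect and Ireph Isles is at UTC−08:00.
11:00 UTC − 8h = 03:00 local.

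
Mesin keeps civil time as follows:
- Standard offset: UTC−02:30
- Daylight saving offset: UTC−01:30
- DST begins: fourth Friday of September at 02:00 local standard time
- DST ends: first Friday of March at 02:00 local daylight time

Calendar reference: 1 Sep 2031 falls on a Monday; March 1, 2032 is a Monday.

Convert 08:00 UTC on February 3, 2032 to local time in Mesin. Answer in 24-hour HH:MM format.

06:30

1 September 2031 is a Monday, so the first Friday is September 5 and the fourth is September 26.
1 March 2032 is a Monday, so the first Friday is March 5.
At the standard offset (UTC−02:30), 08:00 UTC − 2h30m = 05:30 Mesin standard time.
The standard-time date in Mesin, February 3, 2032, falls between 26 September 2031 and 5 March 2032, so daylight saving is in effect and Mesin is at UTC−01:30.
08:00 UTC − 1h30m = 06:30 local.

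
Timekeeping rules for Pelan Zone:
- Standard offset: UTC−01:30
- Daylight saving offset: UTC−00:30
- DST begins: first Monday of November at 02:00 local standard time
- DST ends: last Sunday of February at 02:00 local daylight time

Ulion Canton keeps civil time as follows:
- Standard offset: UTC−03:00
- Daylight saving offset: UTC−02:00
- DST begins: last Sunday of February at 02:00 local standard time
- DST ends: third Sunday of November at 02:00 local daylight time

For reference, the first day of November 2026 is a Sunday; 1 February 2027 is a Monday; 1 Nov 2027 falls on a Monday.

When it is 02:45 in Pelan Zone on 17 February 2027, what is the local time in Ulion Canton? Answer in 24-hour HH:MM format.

00:15

1 November 2026 is a Sunday, so the first Monday is November 2.
1 February 2027 is a Monday, so Sundays fall on 7, 14, 21, 28; the last is February 28.
17 February 2027 lies within the daylight-saving period (2 November 2026 – 28 February 2027), so Pelan Zone is on daylight time, UTC−00:30.
02:45 Pelan Zone + 0h30m = 03:15 UTC.
1 February 2027 is a Monday, so Sundays fall on 7, 14, 21, 28; the last is February 28.
1 November 2027 is a Monday, so the first Sunday is November 7 and the third is November 21.
At the standard offset (UTC−03:00), 03:15 UTC − 3h = 00:15 Ulion Canton standard time.
The standard-time date in Ulion Canton, 17 February 2027, does not fall between 28 February and 21 November, so daylight saving is not in effect and Ulion Canton is at UTC−03:00.
03:15 UTC − 3h = 00:15 Ulion Canton.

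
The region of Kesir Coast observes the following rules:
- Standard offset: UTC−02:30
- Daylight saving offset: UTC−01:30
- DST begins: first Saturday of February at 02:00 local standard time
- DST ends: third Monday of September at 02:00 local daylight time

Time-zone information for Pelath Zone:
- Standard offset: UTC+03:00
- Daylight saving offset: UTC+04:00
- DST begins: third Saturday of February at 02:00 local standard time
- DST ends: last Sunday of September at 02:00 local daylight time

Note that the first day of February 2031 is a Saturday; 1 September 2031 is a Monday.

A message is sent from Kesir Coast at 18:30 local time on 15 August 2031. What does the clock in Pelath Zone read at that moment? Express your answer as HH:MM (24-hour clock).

1 February 2031 is a Saturday, so the first Saturday is February 1.
1 September 2031 is a Monday, so the first Monday is September 1 and the third is September 15.
15 August 2031 lies within the daylight-saving period (1 February – 15 September), so Kesir Coast is on daylight time, UTC−01:30.
18:30 Kesir Coast + 1h30m = 20:00 UTC.
1 February 2031 is a Saturday, so the first Saturday is February 1 and the third is February 15.
1 September 2031 is a Monday, so Sundays fall on 7, 14, 21, 28; the last is September 28.
At the standard offset (UTC+03:00), 20:00 UTC + 3h = 23:00 Pelath Zone standard time.
The standard-time date in Pelath Zone, 15 August 2031, falls between 15 February and 28 September, so daylight saving is in effect and Pelath Zone is at UTC+04:00.
20:00 UTC + 4h = 00:00 Pelath Zone (rolling into the next day, 16 August 2031).

00:00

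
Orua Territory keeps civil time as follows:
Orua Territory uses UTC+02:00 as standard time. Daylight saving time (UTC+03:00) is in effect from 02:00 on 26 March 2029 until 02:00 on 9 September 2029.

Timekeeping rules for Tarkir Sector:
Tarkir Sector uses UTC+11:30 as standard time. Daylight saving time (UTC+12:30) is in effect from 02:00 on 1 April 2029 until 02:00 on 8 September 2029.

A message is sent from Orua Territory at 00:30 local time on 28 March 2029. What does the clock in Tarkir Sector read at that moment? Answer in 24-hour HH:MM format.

28 March 2029 falls between 26 March and 9 September, so daylight saving is in effect and Orua Territory is at UTC+03:00.
00:30 Orua Territory − 3h = 21:30 UTC (rolling into the previous day, 27 March 2029).
At the standard offset (UTC+11:30), 21:30 UTC + 11h30m = 09:00 Tarkir Sector standard time (rolling into the next day, 28 March 2029).
The standard-time date in Tarkir Sector, 28 March 2029, does not fall between 1 April and 8 September, so daylight saving is not in effect and Tarkir Sector is at UTC+11:30.
21:30 UTC + 11h30m = 09:00 Tarkir Sector (rolling into the next day, 28 March 2029).

09:00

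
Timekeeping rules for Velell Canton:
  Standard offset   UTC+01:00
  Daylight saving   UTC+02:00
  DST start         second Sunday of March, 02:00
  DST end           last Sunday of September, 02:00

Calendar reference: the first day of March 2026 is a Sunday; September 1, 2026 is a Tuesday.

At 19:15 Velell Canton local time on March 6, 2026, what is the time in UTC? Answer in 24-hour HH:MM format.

18:15

1 March 2026 is a Sunday, so the first Sunday is March 1 and the second is March 8.
1 September 2026 is a Tuesday, so Sundays fall on 6, 13, 20, 27; the last is September 27.
March 6, 2026 does not fall between 8 March and 27 September, so daylight saving is not in effect and Velell Canton is at UTC+01:00.
19:15 local − 1h = 18:15 UTC.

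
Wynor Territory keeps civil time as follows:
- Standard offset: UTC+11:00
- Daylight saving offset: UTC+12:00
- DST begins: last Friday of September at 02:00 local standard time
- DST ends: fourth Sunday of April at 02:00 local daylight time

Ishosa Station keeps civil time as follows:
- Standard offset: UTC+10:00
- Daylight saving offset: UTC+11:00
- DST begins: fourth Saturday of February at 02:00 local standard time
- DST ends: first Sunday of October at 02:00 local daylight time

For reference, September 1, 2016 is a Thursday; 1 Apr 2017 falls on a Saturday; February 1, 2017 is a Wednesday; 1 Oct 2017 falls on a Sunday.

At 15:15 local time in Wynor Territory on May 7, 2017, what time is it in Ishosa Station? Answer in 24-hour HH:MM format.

1 September 2016 is a Thursday, so Fridays fall on 2, 9, 16, 23, 30; the last is September 30.
1 April 2017 is a Saturday, so the first Sunday is April 2 and the fourth is April 23.
May 7, 2017 does not fall between 30 September 2016 and 23 April 2017, so daylight saving is not in effect and Wynor Territory is at UTC+11:00.
15:15 Wynor Territory − 11h = 04:15 UTC.
1 February 2017 is a Wednesday, so the first Saturday is February 4 and the fourth is February 25.
1 October 2017 is a Sunday, so the first Sunday is October 1.
At the standard offset (UTC+10:00), 04:15 UTC + 10h = 14:15 Ishosa Station standard time.
Daylight saving runs 25 February – 1 October; the standard-time date in Ishosa Station, May 7, 2017, is inside that window, so Ishosa Station is at UTC+11:00.
04:15 UTC + 11h = 15:15 Ishosa Station.

15:15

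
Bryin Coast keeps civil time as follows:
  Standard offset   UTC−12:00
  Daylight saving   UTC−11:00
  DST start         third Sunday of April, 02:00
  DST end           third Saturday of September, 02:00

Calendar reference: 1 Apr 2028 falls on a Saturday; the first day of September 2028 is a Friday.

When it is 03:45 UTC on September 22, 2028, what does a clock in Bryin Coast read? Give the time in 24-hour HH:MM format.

1 April 2028 is a Saturday, so the first Sunday is April 2 and the third is April 16.
1 September 2028 is a Friday, so the first Saturday is September 2 and the third is September 16.
At the standard offset (UTC−12:00), 03:45 UTC − 12h = 15:45 Bryin Coast standard time (rolling into the previous day, 21 September 2028).
The standard-time date in Bryin Coast, September 21, 2028, does not fall between 16 April and 16 September, so daylight saving is not in effect and Bryin Coast is at UTC−12:00.
03:45 UTC − 12h = 15:45 local (rolling into the previous day, 21 September 2028).

15:45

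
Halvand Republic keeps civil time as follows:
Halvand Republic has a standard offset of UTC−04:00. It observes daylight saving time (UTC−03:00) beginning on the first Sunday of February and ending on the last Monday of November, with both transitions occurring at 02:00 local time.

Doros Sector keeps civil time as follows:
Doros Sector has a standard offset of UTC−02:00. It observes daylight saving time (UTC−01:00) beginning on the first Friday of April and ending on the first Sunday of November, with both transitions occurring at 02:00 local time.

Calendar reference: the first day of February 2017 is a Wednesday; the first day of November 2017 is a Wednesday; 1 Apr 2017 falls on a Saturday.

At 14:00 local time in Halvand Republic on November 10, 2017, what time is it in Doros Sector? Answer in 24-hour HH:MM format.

1 February 2017 is a Wednesday, so the first Sunday is February 5.
1 November 2017 is a Wednesday, so Mondays fall on 6, 13, 20, 27; the last is November 27.
Daylight saving runs 5 February – 27 November; November 10, 2017 is inside that window, so Halvand Republic is at UTC−03:00.
14:00 Halvand Republic + 3h = 17:00 UTC.
1 April 2017 is a Saturday, so the first Friday is April 7.
1 November 2017 is a Wednesday, so the first Sunday is November 5.
At the standard offset (UTC−02:00), 17:00 UTC − 2h = 15:00 Doros Sector standard time.
The standard-time date in Doros Sector, November 10, 2017, does not fall between 7 April and 5 November, so daylight saving is not in effect and Doros Sector is at UTC−02:00.
17:00 UTC − 2h = 15:00 Doros Sector.

15:00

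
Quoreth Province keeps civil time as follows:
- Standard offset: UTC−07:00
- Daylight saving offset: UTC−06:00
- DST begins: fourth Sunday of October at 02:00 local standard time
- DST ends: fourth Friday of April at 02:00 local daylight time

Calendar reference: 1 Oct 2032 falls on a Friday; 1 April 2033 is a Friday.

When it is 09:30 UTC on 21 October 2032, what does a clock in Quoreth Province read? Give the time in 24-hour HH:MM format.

1 October 2032 is a Friday, so the first Sunday is October 3 and the fourth is October 24.
1 April 2033 is a Friday, so the first Friday is April 1 and the fourth is April 22.
At the standard offset (UTC−07:00), 09:30 UTC − 7h = 02:30 Quoreth Province standard time.
The standard-time date in Quoreth Province, 21 October 2032, is outside the daylight-saving period (24 October 2032 – 22 April 2033), so Quoreth Province is on standard time, UTC−07:00.
09:30 UTC − 7h = 02:30 local.

02:30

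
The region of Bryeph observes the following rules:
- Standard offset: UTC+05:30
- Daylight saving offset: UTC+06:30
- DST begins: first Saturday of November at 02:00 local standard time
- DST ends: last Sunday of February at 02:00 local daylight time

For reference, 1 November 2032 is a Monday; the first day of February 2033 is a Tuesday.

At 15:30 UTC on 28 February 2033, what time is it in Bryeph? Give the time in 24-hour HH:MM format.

21:00

1 November 2032 is a Monday, so the first Saturday is November 6.
1 February 2033 is a Tuesday, so Sundays fall on 6, 13, 20, 27; the last is February 27.
At the standard offset (UTC+05:30), 15:30 UTC + 5h30m = 21:00 Bryeph standard time.
The standard-time date in Bryeph, 28 February 2033, is outside the daylight-saving period (6 November 2032 – 27 February 2033), so Bryeph is on standard time, UTC+05:30.
15:30 UTC + 5h30m = 21:00 local.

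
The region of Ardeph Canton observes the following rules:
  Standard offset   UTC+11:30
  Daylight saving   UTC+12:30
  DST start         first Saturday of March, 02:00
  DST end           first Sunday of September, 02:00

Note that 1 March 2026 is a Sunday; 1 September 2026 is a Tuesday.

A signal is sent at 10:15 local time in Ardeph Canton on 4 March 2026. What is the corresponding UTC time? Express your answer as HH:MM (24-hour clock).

22:45

1 March 2026 is a Sunday, so the first Saturday is March 7.
1 September 2026 is a Tuesday, so the first Sunday is September 6.
Daylight saving runs 7 March – 6 September; 4 March 2026 is outside that window, so Ardeph Canton is on standard time at UTC+11:30.
10:15 local − 11h30m = 22:45 UTC (rolling into the previous day, 3 March 2026).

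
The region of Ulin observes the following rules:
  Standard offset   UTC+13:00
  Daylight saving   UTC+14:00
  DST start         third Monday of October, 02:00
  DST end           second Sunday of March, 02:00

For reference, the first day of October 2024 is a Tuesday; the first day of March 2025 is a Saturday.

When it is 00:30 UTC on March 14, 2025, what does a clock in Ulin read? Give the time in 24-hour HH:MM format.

13:30

1 October 2024 is a Tuesday, so the first Monday is October 7 and the third is October 21.
1 March 2025 is a Saturday, so the first Sunday is March 2 and the second is March 9.
At the standard offset (UTC+13:00), 00:30 UTC + 13h = 13:30 Ulin standard time.
Daylight saving runs 21 October 2024 – 9 March 2025; the standard-time date in Ulin, March 14, 2025, is outside that window, so Ulin is on standard time at UTC+13:00.
00:30 UTC + 13h = 13:30 local.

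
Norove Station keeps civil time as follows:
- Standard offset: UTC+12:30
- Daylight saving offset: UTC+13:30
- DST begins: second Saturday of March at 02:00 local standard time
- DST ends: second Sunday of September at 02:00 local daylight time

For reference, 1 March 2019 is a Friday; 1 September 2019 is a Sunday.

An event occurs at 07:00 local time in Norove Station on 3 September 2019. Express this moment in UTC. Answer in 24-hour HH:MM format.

17:30

1 March 2019 is a Friday, so the first Saturday is March 2 and the second is March 9.
1 September 2019 is a Sunday, so the first Sunday is September 1 and the second is September 8.
3 September 2019 lies within the daylight-saving period (9 March – 8 September), so Norove Station is on daylight time, UTC+13:30.
07:00 local − 13h30m = 17:30 UTC (rolling into the previous day, 2 September 2019).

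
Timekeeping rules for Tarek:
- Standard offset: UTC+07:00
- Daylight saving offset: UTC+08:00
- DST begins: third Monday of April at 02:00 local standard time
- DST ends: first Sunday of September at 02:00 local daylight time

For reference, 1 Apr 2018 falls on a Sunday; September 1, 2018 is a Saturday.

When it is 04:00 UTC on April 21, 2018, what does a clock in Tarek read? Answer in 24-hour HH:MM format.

12:00

1 April 2018 is a Sunday, so the first Monday is April 2 and the third is April 16.
1 September 2018 is a Saturday, so the first Sunday is September 2.
At the standard offset (UTC+07:00), 04:00 UTC + 7h = 11:00 Tarek standard time.
The standard-time date in Tarek, April 21, 2018, lies within the daylight-saving period (16 April – 2 September), so Tarek is on daylight time, UTC+08:00.
04:00 UTC + 8h = 12:00 local.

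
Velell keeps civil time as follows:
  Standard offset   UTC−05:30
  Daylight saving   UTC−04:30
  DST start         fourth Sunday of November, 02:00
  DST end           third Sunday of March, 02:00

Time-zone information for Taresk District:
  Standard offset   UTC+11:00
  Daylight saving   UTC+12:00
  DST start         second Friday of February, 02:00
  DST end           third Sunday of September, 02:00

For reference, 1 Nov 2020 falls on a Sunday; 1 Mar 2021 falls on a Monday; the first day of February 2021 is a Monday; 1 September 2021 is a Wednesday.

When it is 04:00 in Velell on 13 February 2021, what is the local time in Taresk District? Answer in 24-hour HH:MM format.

1 November 2020 is a Sunday, so the first Sunday is November 1 and the fourth is November 22.
1 March 2021 is a Monday, so the first Sunday is March 7 and the third is March 21.
13 February 2021 lies within the daylight-saving period (22 November 2020 – 21 March 2021), so Velell is on daylight time, UTC−04:30.
04:00 Velell + 4h30m = 08:30 UTC.
1 February 2021 is a Monday, so the first Friday is February 5 and the second is February 12.
1 September 2021 is a Wednesday, so the first Sunday is September 5 and the third is September 19.
At the standard offset (UTC+11:00), 08:30 UTC + 11h = 19:30 Taresk District standard time.
Daylight saving runs 12 February – 19 September; the standard-time date in Taresk District, 13 February 2021, is inside that window, so Taresk District is at UTC+12:00.
08:30 UTC + 12h = 20:30 Taresk District.

20:30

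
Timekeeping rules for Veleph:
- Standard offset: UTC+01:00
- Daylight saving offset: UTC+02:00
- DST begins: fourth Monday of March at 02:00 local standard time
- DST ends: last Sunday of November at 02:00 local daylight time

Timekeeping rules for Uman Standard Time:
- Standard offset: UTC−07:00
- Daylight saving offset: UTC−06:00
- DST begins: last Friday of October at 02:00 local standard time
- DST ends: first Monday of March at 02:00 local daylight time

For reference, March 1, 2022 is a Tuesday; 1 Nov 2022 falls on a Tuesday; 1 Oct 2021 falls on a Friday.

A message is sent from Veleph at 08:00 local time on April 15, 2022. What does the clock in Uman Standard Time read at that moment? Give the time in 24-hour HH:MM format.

1 March 2022 is a Tuesday, so the first Monday is March 7 and the fourth is March 28.
1 November 2022 is a Tuesday, so Sundays fall on 6, 13, 20, 27; the last is November 27.
April 15, 2022 falls between 28 March and 27 November, so daylight saving is in effect and Veleph is at UTC+02:00.
08:00 Veleph − 2h = 06:00 UTC.
1 October 2021 is a Friday, so Fridays fall on 1, 8, 15, 22, 29; the last is October 29.
1 March 2022 is a Tuesday, so the first Monday is March 7.
At the standard offset (UTC−07:00), 06:00 UTC − 7h = 23:00 Uman Standard Time standard time (rolling into the previous day, 14 April 2022).
The standard-time date in Uman Standard Time, April 14, 2022, does not fall between 29 October 2021 and 7 March 2022, so daylight saving is not in effect and Uman Standard Time is at UTC−07:00.
06:00 UTC − 7h = 23:00 Uman Standard Time (rolling into the previous day, 14 April 2022).

23:00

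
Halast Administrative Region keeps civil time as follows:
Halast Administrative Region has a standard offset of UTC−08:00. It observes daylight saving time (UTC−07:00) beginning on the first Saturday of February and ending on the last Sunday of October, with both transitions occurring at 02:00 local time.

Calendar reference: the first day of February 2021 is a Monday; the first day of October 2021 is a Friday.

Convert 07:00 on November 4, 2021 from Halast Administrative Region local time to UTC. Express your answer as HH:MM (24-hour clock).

15:00

1 February 2021 is a Monday, so the first Saturday is February 6.
1 October 2021 is a Friday, so Sundays fall on 3, 10, 17, 24, 31; the last is October 31.
Daylight saving runs 6 February – 31 October; November 4, 2021 is outside that window, so Halast Administrative Region is on standard time at UTC−08:00.
07:00 local + 8h = 15:00 UTC.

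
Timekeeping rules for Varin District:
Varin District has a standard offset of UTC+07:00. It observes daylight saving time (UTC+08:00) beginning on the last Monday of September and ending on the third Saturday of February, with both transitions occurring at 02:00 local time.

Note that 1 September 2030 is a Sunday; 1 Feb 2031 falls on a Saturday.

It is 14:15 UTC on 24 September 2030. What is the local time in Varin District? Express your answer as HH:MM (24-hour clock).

1 September 2030 is a Sunday, so Mondays fall on 2, 9, 16, 23, 30; the last is September 30.
1 February 2031 is a Saturday, so the first Saturday is February 1 and the third is February 15.
At the standard offset (UTC+07:00), 14:15 UTC + 7h = 21:15 Varin District standard time.
The standard-time date in Varin District, 24 September 2030, does not fall between 30 September 2030 and 15 February 2031, so daylight saving is not in effect and Varin District is at UTC+07:00.
14:15 UTC + 7h = 21:15 local.

21:15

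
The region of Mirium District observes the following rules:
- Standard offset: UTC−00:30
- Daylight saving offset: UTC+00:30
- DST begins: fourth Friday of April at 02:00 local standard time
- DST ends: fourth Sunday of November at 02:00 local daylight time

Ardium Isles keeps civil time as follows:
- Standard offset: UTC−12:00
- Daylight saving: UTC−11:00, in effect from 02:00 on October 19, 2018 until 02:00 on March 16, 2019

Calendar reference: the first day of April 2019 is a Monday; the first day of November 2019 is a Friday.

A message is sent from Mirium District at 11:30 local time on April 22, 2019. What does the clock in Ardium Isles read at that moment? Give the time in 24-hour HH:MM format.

1 April 2019 is a Monday, so the first Friday is April 5 and the fourth is April 26.
1 November 2019 is a Friday, so the first Sunday is November 3 and the fourth is November 24.
Daylight saving runs 26 April – 24 November; April 22, 2019 is outside that window, so Mirium District is on standard time at UTC−00:30.
11:30 Mirium District + 0h30m = 12:00 UTC.
At the standard offset (UTC−12:00), 12:00 UTC − 12h = 00:00 Ardium Isles standard time.
The standard-time date in Ardium Isles, April 22, 2019, does not fall between 19 October 2018 and 16 March 2019, so daylight saving is not in effect and Ardium Isles is at UTC−12:00.
12:00 UTC − 12h = 00:00 Ardium Isles.

00:00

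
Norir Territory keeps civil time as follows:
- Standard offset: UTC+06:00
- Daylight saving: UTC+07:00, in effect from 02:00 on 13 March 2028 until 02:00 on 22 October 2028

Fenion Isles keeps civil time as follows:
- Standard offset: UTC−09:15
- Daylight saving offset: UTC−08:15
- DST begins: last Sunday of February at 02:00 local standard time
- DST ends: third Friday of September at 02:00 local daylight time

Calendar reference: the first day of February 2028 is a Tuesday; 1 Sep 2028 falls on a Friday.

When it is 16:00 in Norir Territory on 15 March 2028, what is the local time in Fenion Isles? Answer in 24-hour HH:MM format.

15 March 2028 lies within the daylight-saving period (13 March – 22 October), so Norir Territory is on daylight time, UTC+07:00.
16:00 Norir Territory − 7h = 09:00 UTC.
1 February 2028 is a Tuesday, so Sundays fall on 6, 13, 20, 27; the last is February 27.
1 September 2028 is a Friday, so the first Friday is September 1 and the third is September 15.
At the standard offset (UTC−09:15), 09:00 UTC − 9h15m = 23:45 Fenion Isles standard time (rolling into the previous day, 14 March 2028).
Daylight saving runs 27 February – 15 September; the standard-time date in Fenion Isles, 14 March 2028, is inside that window, so Fenion Isles is at UTC−08:15.
09:00 UTC − 8h15m = 00:45 Fenion Isles.

00:45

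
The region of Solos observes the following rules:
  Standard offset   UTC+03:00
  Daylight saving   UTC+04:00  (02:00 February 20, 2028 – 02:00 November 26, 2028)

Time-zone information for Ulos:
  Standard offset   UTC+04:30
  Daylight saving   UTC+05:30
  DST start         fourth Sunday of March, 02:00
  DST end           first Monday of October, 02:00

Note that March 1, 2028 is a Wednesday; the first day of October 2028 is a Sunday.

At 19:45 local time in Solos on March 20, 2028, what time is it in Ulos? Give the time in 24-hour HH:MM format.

20:15

March 20, 2028 lies within the daylight-saving period (20 February – 26 November), so Solos is on daylight time, UTC+04:00.
19:45 Solos − 4h = 15:45 UTC.
1 March 2028 is a Wednesday, so the first Sunday is March 5 and the fourth is March 26.
1 October 2028 is a Sunday, so the first Monday is October 2.
At the standard offset (UTC+04:30), 15:45 UTC + 4h30m = 20:15 Ulos standard time.
The standard-time date in Ulos, March 20, 2028, is outside the daylight-saving period (26 March – 2 October), so Ulos is on standard time, UTC+04:30.
15:45 UTC + 4h30m = 20:15 Ulos.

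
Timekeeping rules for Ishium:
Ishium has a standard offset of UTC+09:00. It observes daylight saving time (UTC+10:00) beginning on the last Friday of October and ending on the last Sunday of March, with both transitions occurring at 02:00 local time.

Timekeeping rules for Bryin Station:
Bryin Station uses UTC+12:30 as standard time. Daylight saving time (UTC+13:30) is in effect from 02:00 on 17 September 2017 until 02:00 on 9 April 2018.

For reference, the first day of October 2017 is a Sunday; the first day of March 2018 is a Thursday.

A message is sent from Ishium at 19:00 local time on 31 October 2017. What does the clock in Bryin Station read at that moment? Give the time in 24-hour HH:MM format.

22:30

1 October 2017 is a Sunday, so Fridays fall on 6, 13, 20, 27; the last is October 27.
1 March 2018 is a Thursday, so Sundays fall on 4, 11, 18, 25; the last is March 25.
31 October 2017 lies within the daylight-saving period (27 October 2017 – 25 March 2018), so Ishium is on daylight time, UTC+10:00.
19:00 Ishium − 10h = 09:00 UTC.
At the standard offset (UTC+12:30), 09:00 UTC + 12h30m = 21:30 Bryin Station standard time.
The standard-time date in Bryin Station, 31 October 2017, falls between 17 September 2017 and 9 April 2018, so daylight saving is in effect and Bryin Station is at UTC+13:30.
09:00 UTC + 13h30m = 22:30 Bryin Station.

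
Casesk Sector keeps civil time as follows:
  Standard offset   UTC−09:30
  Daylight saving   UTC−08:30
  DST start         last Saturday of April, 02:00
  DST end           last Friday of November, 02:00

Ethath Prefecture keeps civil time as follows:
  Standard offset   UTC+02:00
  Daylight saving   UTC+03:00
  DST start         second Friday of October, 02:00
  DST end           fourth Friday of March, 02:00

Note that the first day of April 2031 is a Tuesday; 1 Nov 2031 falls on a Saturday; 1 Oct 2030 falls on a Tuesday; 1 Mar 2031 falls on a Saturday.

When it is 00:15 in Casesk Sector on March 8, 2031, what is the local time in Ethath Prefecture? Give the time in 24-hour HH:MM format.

1 April 2031 is a Tuesday, so Saturdays fall on 5, 12, 19, 26; the last is April 26.
1 November 2031 is a Saturday, so Fridays fall on 7, 14, 21, 28; the last is November 28.
March 8, 2031 is outside the daylight-saving period (26 April – 28 November), so Casesk Sector is on standard time, UTC−09:30.
00:15 Casesk Sector + 9h30m = 09:45 UTC.
1 October 2030 is a Tuesday, so the first Friday is October 4 and the second is October 11.
1 March 2031 is a Saturday, so the first Friday is March 7 and the fourth is March 28.
At the standard offset (UTC+02:00), 09:45 UTC + 2h = 11:45 Ethath Prefecture standard time.
The standard-time date in Ethath Prefecture, March 8, 2031, falls between 11 October 2030 and 28 March 2031, so daylight saving is in effect and Ethath Prefecture is at UTC+03:00.
09:45 UTC + 3h = 12:45 Ethath Prefecture.

12:45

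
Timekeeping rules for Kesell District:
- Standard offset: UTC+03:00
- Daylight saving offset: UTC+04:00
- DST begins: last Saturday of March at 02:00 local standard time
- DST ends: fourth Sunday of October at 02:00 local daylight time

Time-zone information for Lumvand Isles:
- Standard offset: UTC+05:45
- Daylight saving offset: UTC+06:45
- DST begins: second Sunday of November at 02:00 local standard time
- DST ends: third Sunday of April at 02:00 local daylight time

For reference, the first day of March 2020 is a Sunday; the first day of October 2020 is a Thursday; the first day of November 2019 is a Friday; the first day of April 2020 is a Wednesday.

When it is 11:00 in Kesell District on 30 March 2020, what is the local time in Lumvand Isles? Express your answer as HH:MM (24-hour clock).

1 March 2020 is a Sunday, so Saturdays fall on 7, 14, 21, 28; the last is March 28.
1 October 2020 is a Thursday, so the first Sunday is October 4 and the fourth is October 25.
Daylight saving runs 28 March – 25 October; 30 March 2020 is inside that window, so Kesell District is at UTC+04:00.
11:00 Kesell District − 4h = 07:00 UTC.
1 November 2019 is a Friday, so the first Sunday is November 3 and the second is November 10.
1 April 2020 is a Wednesday, so the first Sunday is April 5 and the third is April 19.
At the standard offset (UTC+05:45), 07:00 UTC + 5h45m = 12:45 Lumvand Isles standard time.
The standard-time date in Lumvand Isles, 30 March 2020, falls between 10 November 2019 and 19 April 2020, so daylight saving is in effect and Lumvand Isles is at UTC+06:45.
07:00 UTC + 6h45m = 13:45 Lumvand Isles.

13:45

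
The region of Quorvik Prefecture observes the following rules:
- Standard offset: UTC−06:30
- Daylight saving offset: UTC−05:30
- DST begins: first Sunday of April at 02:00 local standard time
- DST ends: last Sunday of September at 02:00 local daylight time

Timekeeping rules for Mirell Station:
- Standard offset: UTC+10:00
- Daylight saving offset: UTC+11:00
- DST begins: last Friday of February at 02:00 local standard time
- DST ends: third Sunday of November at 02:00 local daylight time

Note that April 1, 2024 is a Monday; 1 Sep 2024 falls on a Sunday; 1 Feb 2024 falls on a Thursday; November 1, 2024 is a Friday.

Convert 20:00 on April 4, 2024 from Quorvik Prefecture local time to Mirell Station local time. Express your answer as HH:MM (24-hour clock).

1 April 2024 is a Monday, so the first Sunday is April 7.
1 September 2024 is a Sunday, so Sundays fall on 1, 8, 15, 22, 29; the last is September 29.
April 4, 2024 does not fall between 7 April and 29 September, so daylight saving is not in effect and Quorvik Prefecture is at UTC−06:30.
20:00 Quorvik Prefecture + 6h30m = 02:30 UTC (rolling into the next day, 5 April 2024).
1 February 2024 is a Thursday, so Fridays fall on 2, 9, 16, 23; the last is February 23.
1 November 2024 is a Friday, so the first Sunday is November 3 and the third is November 17.
At the standard offset (UTC+10:00), 02:30 UTC + 10h = 12:30 Mirell Station standard time.
The standard-time date in Mirell Station, April 5, 2024, falls between 23 February and 17 November, so daylight saving is in effect and Mirell Station is at UTC+11:00.
02:30 UTC + 11h = 13:30 Mirell Station.

13:30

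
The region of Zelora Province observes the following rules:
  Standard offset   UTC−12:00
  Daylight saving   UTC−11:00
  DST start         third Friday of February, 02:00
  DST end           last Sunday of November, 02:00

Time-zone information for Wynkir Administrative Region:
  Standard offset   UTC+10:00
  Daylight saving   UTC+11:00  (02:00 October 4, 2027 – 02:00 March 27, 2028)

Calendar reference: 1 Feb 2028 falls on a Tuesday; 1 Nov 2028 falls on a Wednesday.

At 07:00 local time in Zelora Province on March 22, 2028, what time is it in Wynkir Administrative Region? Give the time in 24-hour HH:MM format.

1 February 2028 is a Tuesday, so the first Friday is February 4 and the third is February 18.
1 November 2028 is a Wednesday, so Sundays fall on 5, 12, 19, 26; the last is November 26.
March 22, 2028 falls between 18 February and 26 November, so daylight saving is in effect and Zelora Province is at UTC−11:00.
07:00 Zelora Province + 11h = 18:00 UTC.
At the standard offset (UTC+10:00), 18:00 UTC + 10h = 04:00 Wynkir Administrative Region standard time (rolling into the next day, 23 March 2028).
The standard-time date in Wynkir Administrative Region, March 23, 2028, falls between 4 October 2027 and 27 March 2028, so daylight saving is in effect and Wynkir Administrative Region is at UTC+11:00.
18:00 UTC + 11h = 05:00 Wynkir Administrative Region (rolling into the next day, 23 March 2028).

05:00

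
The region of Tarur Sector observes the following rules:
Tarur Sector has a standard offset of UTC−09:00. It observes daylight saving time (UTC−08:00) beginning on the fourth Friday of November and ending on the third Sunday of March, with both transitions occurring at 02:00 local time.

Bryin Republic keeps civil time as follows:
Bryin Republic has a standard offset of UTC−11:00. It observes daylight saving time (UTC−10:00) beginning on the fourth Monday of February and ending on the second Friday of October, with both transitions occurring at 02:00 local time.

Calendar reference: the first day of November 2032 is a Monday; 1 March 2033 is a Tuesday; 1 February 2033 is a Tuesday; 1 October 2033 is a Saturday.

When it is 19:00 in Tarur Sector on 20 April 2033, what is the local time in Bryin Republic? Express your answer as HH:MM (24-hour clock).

18:00

1 November 2032 is a Monday, so the first Friday is November 5 and the fourth is November 26.
1 March 2033 is a Tuesday, so the first Sunday is March 6 and the third is March 20.
Daylight saving runs 26 November 2032 – 20 March 2033; 20 April 2033 is outside that window, so Tarur Sector is on standard time at UTC−09:00.
19:00 Tarur Sector + 9h = 04:00 UTC (rolling into the next day, 21 April 2033).
1 February 2033 is a Tuesday, so the first Monday is February 7 and the fourth is February 28.
1 October 2033 is a Saturday, so the first Friday is October 7 and the second is October 14.
At the standard offset (UTC−11:00), 04:00 UTC − 11h = 17:00 Bryin Republic standard time (rolling into the previous day, 20 April 2033).
The standard-time date in Bryin Republic, 20 April 2033, falls between 28 February and 14 October, so daylight saving is in effect and Bryin Republic is at UTC−10:00.
04:00 UTC − 10h = 18:00 Bryin Republic (rolling into the previous day, 20 April 2033).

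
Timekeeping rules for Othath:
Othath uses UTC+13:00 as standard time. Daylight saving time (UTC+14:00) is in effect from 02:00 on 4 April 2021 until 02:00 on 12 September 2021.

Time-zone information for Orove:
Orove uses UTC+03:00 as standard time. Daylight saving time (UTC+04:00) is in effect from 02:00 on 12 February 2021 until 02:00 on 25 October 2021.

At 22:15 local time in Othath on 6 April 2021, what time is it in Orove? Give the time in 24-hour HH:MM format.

12:15

6 April 2021 falls between 4 April and 12 September, so daylight saving is in effect and Othath is at UTC+14:00.
22:15 Othath − 14h = 08:15 UTC.
At the standard offset (UTC+03:00), 08:15 UTC + 3h = 11:15 Orove standard time.
The standard-time date in Orove, 6 April 2021, lies within the daylight-saving period (12 February – 25 October), so Orove is on daylight time, UTC+04:00.
08:15 UTC + 4h = 12:15 Orove.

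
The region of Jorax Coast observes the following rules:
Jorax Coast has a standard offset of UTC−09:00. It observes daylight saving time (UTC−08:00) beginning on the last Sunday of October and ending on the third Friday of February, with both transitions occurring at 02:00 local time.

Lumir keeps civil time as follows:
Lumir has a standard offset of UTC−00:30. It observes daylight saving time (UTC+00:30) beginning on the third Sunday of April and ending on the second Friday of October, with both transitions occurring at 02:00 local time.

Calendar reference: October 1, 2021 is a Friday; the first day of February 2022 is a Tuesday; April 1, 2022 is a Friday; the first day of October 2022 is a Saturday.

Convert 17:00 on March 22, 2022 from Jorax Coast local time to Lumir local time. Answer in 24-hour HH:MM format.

01:30

1 October 2021 is a Friday, so Sundays fall on 3, 10, 17, 24, 31; the last is October 31.
1 February 2022 is a Tuesday, so the first Friday is February 4 and the third is February 18.
Daylight saving runs 31 October 2021 – 18 February 2022; March 22, 2022 is outside that window, so Jorax Coast is on standard time at UTC−09:00.
17:00 Jorax Coast + 9h = 02:00 UTC (rolling into the next day, 23 March 2022).
1 April 2022 is a Friday, so the first Sunday is April 3 and the third is April 17.
1 October 2022 is a Saturday, so the first Friday is October 7 and the second is October 14.
At the standard offset (UTC−00:30), 02:00 UTC − 0h30m = 01:30 Lumir standard time.
The standard-time date in Lumir, March 23, 2022, does not fall between 17 April and 14 October, so daylight saving is not in effect and Lumir is at UTC−00:30.
02:00 UTC − 0h30m = 01:30 Lumir.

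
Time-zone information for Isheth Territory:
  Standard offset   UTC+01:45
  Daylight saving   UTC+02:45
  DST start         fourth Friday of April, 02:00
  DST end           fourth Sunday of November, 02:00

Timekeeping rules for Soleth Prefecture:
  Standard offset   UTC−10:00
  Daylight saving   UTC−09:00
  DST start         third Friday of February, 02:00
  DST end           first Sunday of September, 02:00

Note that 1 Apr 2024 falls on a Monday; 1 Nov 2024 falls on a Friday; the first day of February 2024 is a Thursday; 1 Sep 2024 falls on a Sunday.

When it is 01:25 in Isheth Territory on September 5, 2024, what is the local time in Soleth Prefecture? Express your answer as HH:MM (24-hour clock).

12:40

1 April 2024 is a Monday, so the first Friday is April 5 and the fourth is April 26.
1 November 2024 is a Friday, so the first Sunday is November 3 and the fourth is November 24.
September 5, 2024 lies within the daylight-saving period (26 April – 24 November), so Isheth Territory is on daylight time, UTC+02:45.
01:25 Isheth Territory − 2h45m = 22:40 UTC (rolling into the previous day, 4 September 2024).
1 February 2024 is a Thursday, so the first Friday is February 2 and the third is February 16.
1 September 2024 is a Sunday, so the first Sunday is September 1.
At the standard offset (UTC−10:00), 22:40 UTC − 10h = 12:40 Soleth Prefecture standard time.
The standard-time date in Soleth Prefecture, September 4, 2024, does not fall between 16 February and 1 September, so daylight saving is not in effect and Soleth Prefecture is at UTC−10:00.
22:40 UTC − 10h = 12:40 Soleth Prefecture.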